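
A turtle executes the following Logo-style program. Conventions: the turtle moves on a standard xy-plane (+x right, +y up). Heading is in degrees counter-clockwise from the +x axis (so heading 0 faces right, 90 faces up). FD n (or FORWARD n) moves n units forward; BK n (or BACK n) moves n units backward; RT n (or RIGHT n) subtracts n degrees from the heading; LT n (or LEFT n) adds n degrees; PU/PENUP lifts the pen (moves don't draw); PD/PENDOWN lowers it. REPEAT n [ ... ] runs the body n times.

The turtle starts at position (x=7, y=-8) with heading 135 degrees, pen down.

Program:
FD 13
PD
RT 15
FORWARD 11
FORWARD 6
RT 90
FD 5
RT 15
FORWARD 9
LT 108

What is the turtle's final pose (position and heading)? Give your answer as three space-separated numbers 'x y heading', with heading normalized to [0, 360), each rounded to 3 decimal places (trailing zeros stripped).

Answer: 2.331 20.744 123

Derivation:
Executing turtle program step by step:
Start: pos=(7,-8), heading=135, pen down
FD 13: (7,-8) -> (-2.192,1.192) [heading=135, draw]
PD: pen down
RT 15: heading 135 -> 120
FD 11: (-2.192,1.192) -> (-7.692,10.719) [heading=120, draw]
FD 6: (-7.692,10.719) -> (-10.692,15.915) [heading=120, draw]
RT 90: heading 120 -> 30
FD 5: (-10.692,15.915) -> (-6.362,18.415) [heading=30, draw]
RT 15: heading 30 -> 15
FD 9: (-6.362,18.415) -> (2.331,20.744) [heading=15, draw]
LT 108: heading 15 -> 123
Final: pos=(2.331,20.744), heading=123, 5 segment(s) drawn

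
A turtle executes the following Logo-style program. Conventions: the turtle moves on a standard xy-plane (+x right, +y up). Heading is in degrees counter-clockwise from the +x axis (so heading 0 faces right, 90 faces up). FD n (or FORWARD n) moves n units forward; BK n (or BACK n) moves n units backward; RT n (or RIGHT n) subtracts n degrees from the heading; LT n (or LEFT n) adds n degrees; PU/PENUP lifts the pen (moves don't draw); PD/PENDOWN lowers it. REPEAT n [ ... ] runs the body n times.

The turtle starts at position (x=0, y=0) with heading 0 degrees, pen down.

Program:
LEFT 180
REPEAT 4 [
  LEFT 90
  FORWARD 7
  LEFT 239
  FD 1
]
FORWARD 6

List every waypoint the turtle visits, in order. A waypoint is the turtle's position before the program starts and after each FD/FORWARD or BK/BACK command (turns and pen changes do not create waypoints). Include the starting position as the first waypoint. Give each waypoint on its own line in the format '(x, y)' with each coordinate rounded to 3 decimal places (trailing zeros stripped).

Executing turtle program step by step:
Start: pos=(0,0), heading=0, pen down
LT 180: heading 0 -> 180
REPEAT 4 [
  -- iteration 1/4 --
  LT 90: heading 180 -> 270
  FD 7: (0,0) -> (0,-7) [heading=270, draw]
  LT 239: heading 270 -> 149
  FD 1: (0,-7) -> (-0.857,-6.485) [heading=149, draw]
  -- iteration 2/4 --
  LT 90: heading 149 -> 239
  FD 7: (-0.857,-6.485) -> (-4.462,-12.485) [heading=239, draw]
  LT 239: heading 239 -> 118
  FD 1: (-4.462,-12.485) -> (-4.932,-11.602) [heading=118, draw]
  -- iteration 3/4 --
  LT 90: heading 118 -> 208
  FD 7: (-4.932,-11.602) -> (-11.113,-14.888) [heading=208, draw]
  LT 239: heading 208 -> 87
  FD 1: (-11.113,-14.888) -> (-11.06,-13.89) [heading=87, draw]
  -- iteration 4/4 --
  LT 90: heading 87 -> 177
  FD 7: (-11.06,-13.89) -> (-18.051,-13.524) [heading=177, draw]
  LT 239: heading 177 -> 56
  FD 1: (-18.051,-13.524) -> (-17.491,-12.694) [heading=56, draw]
]
FD 6: (-17.491,-12.694) -> (-14.136,-7.72) [heading=56, draw]
Final: pos=(-14.136,-7.72), heading=56, 9 segment(s) drawn
Waypoints (10 total):
(0, 0)
(0, -7)
(-0.857, -6.485)
(-4.462, -12.485)
(-4.932, -11.602)
(-11.113, -14.888)
(-11.06, -13.89)
(-18.051, -13.524)
(-17.491, -12.694)
(-14.136, -7.72)

Answer: (0, 0)
(0, -7)
(-0.857, -6.485)
(-4.462, -12.485)
(-4.932, -11.602)
(-11.113, -14.888)
(-11.06, -13.89)
(-18.051, -13.524)
(-17.491, -12.694)
(-14.136, -7.72)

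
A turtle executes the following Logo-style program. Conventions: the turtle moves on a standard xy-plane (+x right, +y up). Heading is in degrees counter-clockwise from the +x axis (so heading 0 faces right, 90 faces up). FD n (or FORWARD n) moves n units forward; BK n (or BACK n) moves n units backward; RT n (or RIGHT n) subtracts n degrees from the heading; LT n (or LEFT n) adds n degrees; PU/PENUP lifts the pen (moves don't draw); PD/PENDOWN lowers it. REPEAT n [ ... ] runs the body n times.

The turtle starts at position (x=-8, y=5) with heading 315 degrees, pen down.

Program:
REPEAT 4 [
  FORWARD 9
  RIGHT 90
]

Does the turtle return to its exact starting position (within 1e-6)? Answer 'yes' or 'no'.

Executing turtle program step by step:
Start: pos=(-8,5), heading=315, pen down
REPEAT 4 [
  -- iteration 1/4 --
  FD 9: (-8,5) -> (-1.636,-1.364) [heading=315, draw]
  RT 90: heading 315 -> 225
  -- iteration 2/4 --
  FD 9: (-1.636,-1.364) -> (-8,-7.728) [heading=225, draw]
  RT 90: heading 225 -> 135
  -- iteration 3/4 --
  FD 9: (-8,-7.728) -> (-14.364,-1.364) [heading=135, draw]
  RT 90: heading 135 -> 45
  -- iteration 4/4 --
  FD 9: (-14.364,-1.364) -> (-8,5) [heading=45, draw]
  RT 90: heading 45 -> 315
]
Final: pos=(-8,5), heading=315, 4 segment(s) drawn

Start position: (-8, 5)
Final position: (-8, 5)
Distance = 0; < 1e-6 -> CLOSED

Answer: yes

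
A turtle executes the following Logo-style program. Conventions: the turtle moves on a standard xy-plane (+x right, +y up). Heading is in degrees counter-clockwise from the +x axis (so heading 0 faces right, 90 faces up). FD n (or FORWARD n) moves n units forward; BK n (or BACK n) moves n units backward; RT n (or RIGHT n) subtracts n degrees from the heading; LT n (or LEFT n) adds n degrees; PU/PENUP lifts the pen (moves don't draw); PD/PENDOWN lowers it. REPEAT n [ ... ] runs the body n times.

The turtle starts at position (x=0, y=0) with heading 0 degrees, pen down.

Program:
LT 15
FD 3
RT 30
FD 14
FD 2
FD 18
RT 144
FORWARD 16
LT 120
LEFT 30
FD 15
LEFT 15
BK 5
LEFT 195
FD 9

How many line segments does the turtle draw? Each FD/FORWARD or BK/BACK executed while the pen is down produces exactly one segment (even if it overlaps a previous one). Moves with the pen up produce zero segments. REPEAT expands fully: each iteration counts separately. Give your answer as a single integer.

Executing turtle program step by step:
Start: pos=(0,0), heading=0, pen down
LT 15: heading 0 -> 15
FD 3: (0,0) -> (2.898,0.776) [heading=15, draw]
RT 30: heading 15 -> 345
FD 14: (2.898,0.776) -> (16.421,-2.847) [heading=345, draw]
FD 2: (16.421,-2.847) -> (18.353,-3.365) [heading=345, draw]
FD 18: (18.353,-3.365) -> (35.739,-8.023) [heading=345, draw]
RT 144: heading 345 -> 201
FD 16: (35.739,-8.023) -> (20.802,-13.757) [heading=201, draw]
LT 120: heading 201 -> 321
LT 30: heading 321 -> 351
FD 15: (20.802,-13.757) -> (35.617,-16.104) [heading=351, draw]
LT 15: heading 351 -> 6
BK 5: (35.617,-16.104) -> (30.645,-16.626) [heading=6, draw]
LT 195: heading 6 -> 201
FD 9: (30.645,-16.626) -> (22.242,-19.852) [heading=201, draw]
Final: pos=(22.242,-19.852), heading=201, 8 segment(s) drawn
Segments drawn: 8

Answer: 8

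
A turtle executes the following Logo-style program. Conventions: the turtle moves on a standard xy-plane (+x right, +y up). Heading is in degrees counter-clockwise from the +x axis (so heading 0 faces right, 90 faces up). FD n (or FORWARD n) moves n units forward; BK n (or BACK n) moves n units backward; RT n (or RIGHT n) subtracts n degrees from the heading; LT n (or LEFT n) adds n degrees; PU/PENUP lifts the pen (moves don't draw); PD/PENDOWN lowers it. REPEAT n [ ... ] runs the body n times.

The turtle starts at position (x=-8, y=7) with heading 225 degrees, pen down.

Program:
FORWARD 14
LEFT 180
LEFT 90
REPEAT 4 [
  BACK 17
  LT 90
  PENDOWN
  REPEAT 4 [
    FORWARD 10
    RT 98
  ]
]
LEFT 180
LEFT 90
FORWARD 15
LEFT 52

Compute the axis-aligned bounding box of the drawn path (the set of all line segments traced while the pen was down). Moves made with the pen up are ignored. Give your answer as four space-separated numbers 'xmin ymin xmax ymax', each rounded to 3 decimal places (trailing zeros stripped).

Answer: -18.968 -25.284 27.543 19.256

Derivation:
Executing turtle program step by step:
Start: pos=(-8,7), heading=225, pen down
FD 14: (-8,7) -> (-17.899,-2.899) [heading=225, draw]
LT 180: heading 225 -> 45
LT 90: heading 45 -> 135
REPEAT 4 [
  -- iteration 1/4 --
  BK 17: (-17.899,-2.899) -> (-5.879,-14.92) [heading=135, draw]
  LT 90: heading 135 -> 225
  PD: pen down
  REPEAT 4 [
    -- iteration 1/4 --
    FD 10: (-5.879,-14.92) -> (-12.95,-21.991) [heading=225, draw]
    RT 98: heading 225 -> 127
    -- iteration 2/4 --
    FD 10: (-12.95,-21.991) -> (-18.968,-14.005) [heading=127, draw]
    RT 98: heading 127 -> 29
    -- iteration 3/4 --
    FD 10: (-18.968,-14.005) -> (-10.222,-9.157) [heading=29, draw]
    RT 98: heading 29 -> 291
    -- iteration 4/4 --
    FD 10: (-10.222,-9.157) -> (-6.638,-18.493) [heading=291, draw]
    RT 98: heading 291 -> 193
  ]
  -- iteration 2/4 --
  BK 17: (-6.638,-18.493) -> (9.926,-14.669) [heading=193, draw]
  LT 90: heading 193 -> 283
  PD: pen down
  REPEAT 4 [
    -- iteration 1/4 --
    FD 10: (9.926,-14.669) -> (12.176,-24.412) [heading=283, draw]
    RT 98: heading 283 -> 185
    -- iteration 2/4 --
    FD 10: (12.176,-24.412) -> (2.214,-25.284) [heading=185, draw]
    RT 98: heading 185 -> 87
    -- iteration 3/4 --
    FD 10: (2.214,-25.284) -> (2.737,-15.298) [heading=87, draw]
    RT 98: heading 87 -> 349
    -- iteration 4/4 --
    FD 10: (2.737,-15.298) -> (12.553,-17.206) [heading=349, draw]
    RT 98: heading 349 -> 251
  ]
  -- iteration 3/4 --
  BK 17: (12.553,-17.206) -> (18.088,-1.132) [heading=251, draw]
  LT 90: heading 251 -> 341
  PD: pen down
  REPEAT 4 [
    -- iteration 1/4 --
    FD 10: (18.088,-1.132) -> (27.543,-4.387) [heading=341, draw]
    RT 98: heading 341 -> 243
    -- iteration 2/4 --
    FD 10: (27.543,-4.387) -> (23.003,-13.298) [heading=243, draw]
    RT 98: heading 243 -> 145
    -- iteration 3/4 --
    FD 10: (23.003,-13.298) -> (14.812,-7.562) [heading=145, draw]
    RT 98: heading 145 -> 47
    -- iteration 4/4 --
    FD 10: (14.812,-7.562) -> (21.632,-0.248) [heading=47, draw]
    RT 98: heading 47 -> 309
  ]
  -- iteration 4/4 --
  BK 17: (21.632,-0.248) -> (10.933,12.963) [heading=309, draw]
  LT 90: heading 309 -> 39
  PD: pen down
  REPEAT 4 [
    -- iteration 1/4 --
    FD 10: (10.933,12.963) -> (18.705,19.256) [heading=39, draw]
    RT 98: heading 39 -> 301
    -- iteration 2/4 --
    FD 10: (18.705,19.256) -> (23.855,10.685) [heading=301, draw]
    RT 98: heading 301 -> 203
    -- iteration 3/4 --
    FD 10: (23.855,10.685) -> (14.65,6.777) [heading=203, draw]
    RT 98: heading 203 -> 105
    -- iteration 4/4 --
    FD 10: (14.65,6.777) -> (12.062,16.437) [heading=105, draw]
    RT 98: heading 105 -> 7
  ]
]
LT 180: heading 7 -> 187
LT 90: heading 187 -> 277
FD 15: (12.062,16.437) -> (13.89,1.549) [heading=277, draw]
LT 52: heading 277 -> 329
Final: pos=(13.89,1.549), heading=329, 22 segment(s) drawn

Segment endpoints: x in {-18.968, -17.899, -12.95, -10.222, -8, -6.638, -5.879, 2.214, 2.737, 9.926, 10.933, 12.062, 12.176, 12.553, 13.89, 14.65, 14.812, 18.088, 18.705, 21.632, 23.003, 23.855, 27.543}, y in {-25.284, -24.412, -21.991, -18.493, -17.206, -15.298, -14.92, -14.669, -14.005, -13.298, -9.157, -7.562, -4.387, -2.899, -1.132, -0.248, 1.549, 6.777, 7, 10.685, 12.963, 16.437, 19.256}
xmin=-18.968, ymin=-25.284, xmax=27.543, ymax=19.256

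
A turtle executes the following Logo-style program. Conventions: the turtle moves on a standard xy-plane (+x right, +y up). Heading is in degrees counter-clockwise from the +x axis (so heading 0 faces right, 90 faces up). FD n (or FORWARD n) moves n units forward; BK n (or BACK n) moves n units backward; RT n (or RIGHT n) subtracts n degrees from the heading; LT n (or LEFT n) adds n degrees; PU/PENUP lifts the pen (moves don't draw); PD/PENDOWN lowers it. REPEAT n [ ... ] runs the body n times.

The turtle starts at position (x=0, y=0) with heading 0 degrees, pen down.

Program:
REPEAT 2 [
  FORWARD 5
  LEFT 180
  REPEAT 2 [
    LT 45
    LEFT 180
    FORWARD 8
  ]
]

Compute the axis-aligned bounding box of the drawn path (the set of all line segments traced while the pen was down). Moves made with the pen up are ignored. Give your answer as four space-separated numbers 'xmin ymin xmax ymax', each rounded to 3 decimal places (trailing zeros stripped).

Executing turtle program step by step:
Start: pos=(0,0), heading=0, pen down
REPEAT 2 [
  -- iteration 1/2 --
  FD 5: (0,0) -> (5,0) [heading=0, draw]
  LT 180: heading 0 -> 180
  REPEAT 2 [
    -- iteration 1/2 --
    LT 45: heading 180 -> 225
    LT 180: heading 225 -> 45
    FD 8: (5,0) -> (10.657,5.657) [heading=45, draw]
    -- iteration 2/2 --
    LT 45: heading 45 -> 90
    LT 180: heading 90 -> 270
    FD 8: (10.657,5.657) -> (10.657,-2.343) [heading=270, draw]
  ]
  -- iteration 2/2 --
  FD 5: (10.657,-2.343) -> (10.657,-7.343) [heading=270, draw]
  LT 180: heading 270 -> 90
  REPEAT 2 [
    -- iteration 1/2 --
    LT 45: heading 90 -> 135
    LT 180: heading 135 -> 315
    FD 8: (10.657,-7.343) -> (16.314,-13) [heading=315, draw]
    -- iteration 2/2 --
    LT 45: heading 315 -> 0
    LT 180: heading 0 -> 180
    FD 8: (16.314,-13) -> (8.314,-13) [heading=180, draw]
  ]
]
Final: pos=(8.314,-13), heading=180, 6 segment(s) drawn

Segment endpoints: x in {0, 5, 8.314, 10.657, 10.657, 10.657, 16.314}, y in {-13, -13, -7.343, -2.343, 0, 5.657}
xmin=0, ymin=-13, xmax=16.314, ymax=5.657

Answer: 0 -13 16.314 5.657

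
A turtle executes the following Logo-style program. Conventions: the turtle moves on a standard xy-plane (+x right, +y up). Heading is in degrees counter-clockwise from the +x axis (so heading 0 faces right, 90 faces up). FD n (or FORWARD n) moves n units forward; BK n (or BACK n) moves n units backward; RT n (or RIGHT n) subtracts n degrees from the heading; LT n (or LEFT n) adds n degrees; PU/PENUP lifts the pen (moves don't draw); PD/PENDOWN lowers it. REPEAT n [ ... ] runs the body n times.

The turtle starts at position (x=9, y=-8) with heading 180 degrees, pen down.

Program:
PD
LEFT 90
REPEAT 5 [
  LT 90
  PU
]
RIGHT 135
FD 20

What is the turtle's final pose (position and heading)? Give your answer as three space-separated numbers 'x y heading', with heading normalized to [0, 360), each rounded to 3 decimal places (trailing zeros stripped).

Answer: -5.142 -22.142 225

Derivation:
Executing turtle program step by step:
Start: pos=(9,-8), heading=180, pen down
PD: pen down
LT 90: heading 180 -> 270
REPEAT 5 [
  -- iteration 1/5 --
  LT 90: heading 270 -> 0
  PU: pen up
  -- iteration 2/5 --
  LT 90: heading 0 -> 90
  PU: pen up
  -- iteration 3/5 --
  LT 90: heading 90 -> 180
  PU: pen up
  -- iteration 4/5 --
  LT 90: heading 180 -> 270
  PU: pen up
  -- iteration 5/5 --
  LT 90: heading 270 -> 0
  PU: pen up
]
RT 135: heading 0 -> 225
FD 20: (9,-8) -> (-5.142,-22.142) [heading=225, move]
Final: pos=(-5.142,-22.142), heading=225, 0 segment(s) drawn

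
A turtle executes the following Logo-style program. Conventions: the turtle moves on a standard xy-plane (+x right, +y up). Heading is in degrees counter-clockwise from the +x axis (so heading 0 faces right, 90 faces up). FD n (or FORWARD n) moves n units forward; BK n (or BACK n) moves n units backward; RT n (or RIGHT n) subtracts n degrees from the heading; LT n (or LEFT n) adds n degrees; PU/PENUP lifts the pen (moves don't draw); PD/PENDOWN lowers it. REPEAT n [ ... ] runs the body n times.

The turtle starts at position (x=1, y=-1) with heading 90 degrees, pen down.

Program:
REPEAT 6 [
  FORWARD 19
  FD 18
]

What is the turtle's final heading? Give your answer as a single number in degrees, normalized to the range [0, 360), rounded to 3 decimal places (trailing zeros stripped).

Answer: 90

Derivation:
Executing turtle program step by step:
Start: pos=(1,-1), heading=90, pen down
REPEAT 6 [
  -- iteration 1/6 --
  FD 19: (1,-1) -> (1,18) [heading=90, draw]
  FD 18: (1,18) -> (1,36) [heading=90, draw]
  -- iteration 2/6 --
  FD 19: (1,36) -> (1,55) [heading=90, draw]
  FD 18: (1,55) -> (1,73) [heading=90, draw]
  -- iteration 3/6 --
  FD 19: (1,73) -> (1,92) [heading=90, draw]
  FD 18: (1,92) -> (1,110) [heading=90, draw]
  -- iteration 4/6 --
  FD 19: (1,110) -> (1,129) [heading=90, draw]
  FD 18: (1,129) -> (1,147) [heading=90, draw]
  -- iteration 5/6 --
  FD 19: (1,147) -> (1,166) [heading=90, draw]
  FD 18: (1,166) -> (1,184) [heading=90, draw]
  -- iteration 6/6 --
  FD 19: (1,184) -> (1,203) [heading=90, draw]
  FD 18: (1,203) -> (1,221) [heading=90, draw]
]
Final: pos=(1,221), heading=90, 12 segment(s) drawn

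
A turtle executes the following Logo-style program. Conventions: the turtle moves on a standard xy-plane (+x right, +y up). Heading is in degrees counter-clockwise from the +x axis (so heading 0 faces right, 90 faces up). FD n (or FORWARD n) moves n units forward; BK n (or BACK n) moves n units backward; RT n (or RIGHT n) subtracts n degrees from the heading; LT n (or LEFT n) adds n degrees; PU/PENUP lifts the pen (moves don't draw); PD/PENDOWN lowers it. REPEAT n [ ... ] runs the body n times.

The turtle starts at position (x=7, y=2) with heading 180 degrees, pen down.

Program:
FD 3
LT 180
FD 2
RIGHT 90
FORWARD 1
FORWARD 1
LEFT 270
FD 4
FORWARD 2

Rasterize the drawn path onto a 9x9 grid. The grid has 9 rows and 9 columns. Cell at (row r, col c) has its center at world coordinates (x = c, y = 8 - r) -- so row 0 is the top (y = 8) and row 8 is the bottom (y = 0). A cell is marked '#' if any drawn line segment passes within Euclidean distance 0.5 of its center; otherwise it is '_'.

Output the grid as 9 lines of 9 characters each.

Segment 0: (7,2) -> (4,2)
Segment 1: (4,2) -> (6,2)
Segment 2: (6,2) -> (6,1)
Segment 3: (6,1) -> (6,0)
Segment 4: (6,0) -> (2,0)
Segment 5: (2,0) -> (0,0)

Answer: _________
_________
_________
_________
_________
_________
____####_
______#__
#######__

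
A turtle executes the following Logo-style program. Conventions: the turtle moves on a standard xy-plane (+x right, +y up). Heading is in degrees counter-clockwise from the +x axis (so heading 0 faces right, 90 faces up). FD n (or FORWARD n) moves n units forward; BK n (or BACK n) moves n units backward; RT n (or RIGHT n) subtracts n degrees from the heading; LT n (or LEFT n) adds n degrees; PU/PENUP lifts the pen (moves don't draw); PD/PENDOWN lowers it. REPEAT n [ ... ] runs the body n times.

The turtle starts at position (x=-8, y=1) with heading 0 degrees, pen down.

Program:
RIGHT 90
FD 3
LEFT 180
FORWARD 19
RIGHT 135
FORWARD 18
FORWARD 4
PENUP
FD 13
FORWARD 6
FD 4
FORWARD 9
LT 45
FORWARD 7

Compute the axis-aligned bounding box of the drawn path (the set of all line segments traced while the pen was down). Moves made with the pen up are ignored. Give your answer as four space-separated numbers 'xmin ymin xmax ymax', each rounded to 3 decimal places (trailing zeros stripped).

Executing turtle program step by step:
Start: pos=(-8,1), heading=0, pen down
RT 90: heading 0 -> 270
FD 3: (-8,1) -> (-8,-2) [heading=270, draw]
LT 180: heading 270 -> 90
FD 19: (-8,-2) -> (-8,17) [heading=90, draw]
RT 135: heading 90 -> 315
FD 18: (-8,17) -> (4.728,4.272) [heading=315, draw]
FD 4: (4.728,4.272) -> (7.556,1.444) [heading=315, draw]
PU: pen up
FD 13: (7.556,1.444) -> (16.749,-7.749) [heading=315, move]
FD 6: (16.749,-7.749) -> (20.991,-11.991) [heading=315, move]
FD 4: (20.991,-11.991) -> (23.82,-14.82) [heading=315, move]
FD 9: (23.82,-14.82) -> (30.184,-21.184) [heading=315, move]
LT 45: heading 315 -> 0
FD 7: (30.184,-21.184) -> (37.184,-21.184) [heading=0, move]
Final: pos=(37.184,-21.184), heading=0, 4 segment(s) drawn

Segment endpoints: x in {-8, -8, 4.728, 7.556}, y in {-2, 1, 1.444, 4.272, 17}
xmin=-8, ymin=-2, xmax=7.556, ymax=17

Answer: -8 -2 7.556 17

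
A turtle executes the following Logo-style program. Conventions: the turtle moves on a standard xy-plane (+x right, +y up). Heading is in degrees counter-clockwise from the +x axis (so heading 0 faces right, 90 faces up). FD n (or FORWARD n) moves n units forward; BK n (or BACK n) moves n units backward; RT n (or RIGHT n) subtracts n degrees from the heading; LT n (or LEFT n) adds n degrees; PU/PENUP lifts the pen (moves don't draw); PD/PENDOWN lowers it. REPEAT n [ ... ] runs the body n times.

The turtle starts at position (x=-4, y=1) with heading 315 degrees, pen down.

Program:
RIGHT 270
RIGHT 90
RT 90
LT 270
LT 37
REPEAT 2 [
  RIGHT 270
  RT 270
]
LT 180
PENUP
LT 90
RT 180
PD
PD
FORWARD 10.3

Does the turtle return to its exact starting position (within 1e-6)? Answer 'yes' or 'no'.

Executing turtle program step by step:
Start: pos=(-4,1), heading=315, pen down
RT 270: heading 315 -> 45
RT 90: heading 45 -> 315
RT 90: heading 315 -> 225
LT 270: heading 225 -> 135
LT 37: heading 135 -> 172
REPEAT 2 [
  -- iteration 1/2 --
  RT 270: heading 172 -> 262
  RT 270: heading 262 -> 352
  -- iteration 2/2 --
  RT 270: heading 352 -> 82
  RT 270: heading 82 -> 172
]
LT 180: heading 172 -> 352
PU: pen up
LT 90: heading 352 -> 82
RT 180: heading 82 -> 262
PD: pen down
PD: pen down
FD 10.3: (-4,1) -> (-5.433,-9.2) [heading=262, draw]
Final: pos=(-5.433,-9.2), heading=262, 1 segment(s) drawn

Start position: (-4, 1)
Final position: (-5.433, -9.2)
Distance = 10.3; >= 1e-6 -> NOT closed

Answer: no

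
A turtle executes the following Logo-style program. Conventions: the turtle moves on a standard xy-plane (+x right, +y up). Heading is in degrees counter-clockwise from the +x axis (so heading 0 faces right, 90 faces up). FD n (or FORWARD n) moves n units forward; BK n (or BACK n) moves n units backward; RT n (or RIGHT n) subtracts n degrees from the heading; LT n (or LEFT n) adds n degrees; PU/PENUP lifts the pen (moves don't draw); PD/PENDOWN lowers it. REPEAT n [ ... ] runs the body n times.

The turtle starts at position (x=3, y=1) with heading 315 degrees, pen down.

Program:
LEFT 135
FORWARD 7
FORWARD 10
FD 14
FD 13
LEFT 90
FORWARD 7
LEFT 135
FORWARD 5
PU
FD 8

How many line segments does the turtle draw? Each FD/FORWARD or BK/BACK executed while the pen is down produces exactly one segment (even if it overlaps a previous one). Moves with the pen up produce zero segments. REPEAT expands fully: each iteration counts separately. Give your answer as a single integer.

Answer: 6

Derivation:
Executing turtle program step by step:
Start: pos=(3,1), heading=315, pen down
LT 135: heading 315 -> 90
FD 7: (3,1) -> (3,8) [heading=90, draw]
FD 10: (3,8) -> (3,18) [heading=90, draw]
FD 14: (3,18) -> (3,32) [heading=90, draw]
FD 13: (3,32) -> (3,45) [heading=90, draw]
LT 90: heading 90 -> 180
FD 7: (3,45) -> (-4,45) [heading=180, draw]
LT 135: heading 180 -> 315
FD 5: (-4,45) -> (-0.464,41.464) [heading=315, draw]
PU: pen up
FD 8: (-0.464,41.464) -> (5.192,35.808) [heading=315, move]
Final: pos=(5.192,35.808), heading=315, 6 segment(s) drawn
Segments drawn: 6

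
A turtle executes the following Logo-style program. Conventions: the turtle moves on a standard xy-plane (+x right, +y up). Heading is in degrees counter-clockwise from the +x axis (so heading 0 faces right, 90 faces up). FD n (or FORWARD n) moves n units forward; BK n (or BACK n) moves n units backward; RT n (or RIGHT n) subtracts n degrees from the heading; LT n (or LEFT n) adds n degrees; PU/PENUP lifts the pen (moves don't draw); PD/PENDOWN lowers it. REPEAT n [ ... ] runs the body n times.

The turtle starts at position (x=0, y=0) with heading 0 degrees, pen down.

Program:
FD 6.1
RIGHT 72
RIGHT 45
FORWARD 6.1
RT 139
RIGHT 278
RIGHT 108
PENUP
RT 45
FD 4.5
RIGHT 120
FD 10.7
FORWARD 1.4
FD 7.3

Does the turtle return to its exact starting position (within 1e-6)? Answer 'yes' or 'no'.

Answer: no

Derivation:
Executing turtle program step by step:
Start: pos=(0,0), heading=0, pen down
FD 6.1: (0,0) -> (6.1,0) [heading=0, draw]
RT 72: heading 0 -> 288
RT 45: heading 288 -> 243
FD 6.1: (6.1,0) -> (3.331,-5.435) [heading=243, draw]
RT 139: heading 243 -> 104
RT 278: heading 104 -> 186
RT 108: heading 186 -> 78
PU: pen up
RT 45: heading 78 -> 33
FD 4.5: (3.331,-5.435) -> (7.105,-2.984) [heading=33, move]
RT 120: heading 33 -> 273
FD 10.7: (7.105,-2.984) -> (7.665,-13.67) [heading=273, move]
FD 1.4: (7.665,-13.67) -> (7.738,-15.068) [heading=273, move]
FD 7.3: (7.738,-15.068) -> (8.12,-22.358) [heading=273, move]
Final: pos=(8.12,-22.358), heading=273, 2 segment(s) drawn

Start position: (0, 0)
Final position: (8.12, -22.358)
Distance = 23.787; >= 1e-6 -> NOT closed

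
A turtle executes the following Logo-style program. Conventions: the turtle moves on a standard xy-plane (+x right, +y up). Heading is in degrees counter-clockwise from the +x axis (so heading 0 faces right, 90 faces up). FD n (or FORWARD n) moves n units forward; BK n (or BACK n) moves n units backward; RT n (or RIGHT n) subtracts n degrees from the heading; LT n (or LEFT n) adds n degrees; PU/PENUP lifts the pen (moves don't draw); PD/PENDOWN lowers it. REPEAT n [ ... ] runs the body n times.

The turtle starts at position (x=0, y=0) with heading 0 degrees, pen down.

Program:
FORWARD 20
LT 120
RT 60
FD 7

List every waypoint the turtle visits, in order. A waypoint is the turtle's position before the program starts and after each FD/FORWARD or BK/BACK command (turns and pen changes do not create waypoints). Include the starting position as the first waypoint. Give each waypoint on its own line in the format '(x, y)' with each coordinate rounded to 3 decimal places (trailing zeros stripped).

Answer: (0, 0)
(20, 0)
(23.5, 6.062)

Derivation:
Executing turtle program step by step:
Start: pos=(0,0), heading=0, pen down
FD 20: (0,0) -> (20,0) [heading=0, draw]
LT 120: heading 0 -> 120
RT 60: heading 120 -> 60
FD 7: (20,0) -> (23.5,6.062) [heading=60, draw]
Final: pos=(23.5,6.062), heading=60, 2 segment(s) drawn
Waypoints (3 total):
(0, 0)
(20, 0)
(23.5, 6.062)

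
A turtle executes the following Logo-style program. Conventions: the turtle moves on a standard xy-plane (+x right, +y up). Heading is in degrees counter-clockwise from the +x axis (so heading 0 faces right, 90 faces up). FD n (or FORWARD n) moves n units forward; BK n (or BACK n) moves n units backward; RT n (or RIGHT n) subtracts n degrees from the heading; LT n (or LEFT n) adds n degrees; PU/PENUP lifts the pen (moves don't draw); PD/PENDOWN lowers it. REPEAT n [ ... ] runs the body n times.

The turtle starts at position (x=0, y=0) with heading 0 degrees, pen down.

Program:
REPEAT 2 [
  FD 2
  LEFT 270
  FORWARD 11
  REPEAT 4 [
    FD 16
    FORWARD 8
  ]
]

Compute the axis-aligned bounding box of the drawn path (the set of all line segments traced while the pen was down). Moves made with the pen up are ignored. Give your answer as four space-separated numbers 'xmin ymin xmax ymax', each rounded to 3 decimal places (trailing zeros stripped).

Answer: -105 -109 2 0

Derivation:
Executing turtle program step by step:
Start: pos=(0,0), heading=0, pen down
REPEAT 2 [
  -- iteration 1/2 --
  FD 2: (0,0) -> (2,0) [heading=0, draw]
  LT 270: heading 0 -> 270
  FD 11: (2,0) -> (2,-11) [heading=270, draw]
  REPEAT 4 [
    -- iteration 1/4 --
    FD 16: (2,-11) -> (2,-27) [heading=270, draw]
    FD 8: (2,-27) -> (2,-35) [heading=270, draw]
    -- iteration 2/4 --
    FD 16: (2,-35) -> (2,-51) [heading=270, draw]
    FD 8: (2,-51) -> (2,-59) [heading=270, draw]
    -- iteration 3/4 --
    FD 16: (2,-59) -> (2,-75) [heading=270, draw]
    FD 8: (2,-75) -> (2,-83) [heading=270, draw]
    -- iteration 4/4 --
    FD 16: (2,-83) -> (2,-99) [heading=270, draw]
    FD 8: (2,-99) -> (2,-107) [heading=270, draw]
  ]
  -- iteration 2/2 --
  FD 2: (2,-107) -> (2,-109) [heading=270, draw]
  LT 270: heading 270 -> 180
  FD 11: (2,-109) -> (-9,-109) [heading=180, draw]
  REPEAT 4 [
    -- iteration 1/4 --
    FD 16: (-9,-109) -> (-25,-109) [heading=180, draw]
    FD 8: (-25,-109) -> (-33,-109) [heading=180, draw]
    -- iteration 2/4 --
    FD 16: (-33,-109) -> (-49,-109) [heading=180, draw]
    FD 8: (-49,-109) -> (-57,-109) [heading=180, draw]
    -- iteration 3/4 --
    FD 16: (-57,-109) -> (-73,-109) [heading=180, draw]
    FD 8: (-73,-109) -> (-81,-109) [heading=180, draw]
    -- iteration 4/4 --
    FD 16: (-81,-109) -> (-97,-109) [heading=180, draw]
    FD 8: (-97,-109) -> (-105,-109) [heading=180, draw]
  ]
]
Final: pos=(-105,-109), heading=180, 20 segment(s) drawn

Segment endpoints: x in {-105, -97, -81, -73, -57, -49, -33, -25, -9, 0, 2, 2, 2, 2, 2, 2, 2, 2, 2, 2, 2}, y in {-109, -107, -99, -83, -75, -59, -51, -35, -27, -11, 0}
xmin=-105, ymin=-109, xmax=2, ymax=0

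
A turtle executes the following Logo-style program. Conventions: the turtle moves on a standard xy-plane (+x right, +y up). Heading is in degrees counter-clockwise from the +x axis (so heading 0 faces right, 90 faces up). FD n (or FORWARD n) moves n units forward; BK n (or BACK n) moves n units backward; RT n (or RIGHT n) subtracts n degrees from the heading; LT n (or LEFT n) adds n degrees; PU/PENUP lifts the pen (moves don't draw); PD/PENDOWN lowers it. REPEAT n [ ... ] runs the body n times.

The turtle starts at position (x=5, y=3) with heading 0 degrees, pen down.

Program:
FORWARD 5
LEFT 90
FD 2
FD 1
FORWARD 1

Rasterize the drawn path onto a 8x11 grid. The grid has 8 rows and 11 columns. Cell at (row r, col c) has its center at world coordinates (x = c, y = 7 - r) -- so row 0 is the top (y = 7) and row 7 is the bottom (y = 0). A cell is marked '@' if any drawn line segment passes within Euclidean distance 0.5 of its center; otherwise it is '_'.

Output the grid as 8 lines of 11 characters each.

Segment 0: (5,3) -> (10,3)
Segment 1: (10,3) -> (10,5)
Segment 2: (10,5) -> (10,6)
Segment 3: (10,6) -> (10,7)

Answer: __________@
__________@
__________@
__________@
_____@@@@@@
___________
___________
___________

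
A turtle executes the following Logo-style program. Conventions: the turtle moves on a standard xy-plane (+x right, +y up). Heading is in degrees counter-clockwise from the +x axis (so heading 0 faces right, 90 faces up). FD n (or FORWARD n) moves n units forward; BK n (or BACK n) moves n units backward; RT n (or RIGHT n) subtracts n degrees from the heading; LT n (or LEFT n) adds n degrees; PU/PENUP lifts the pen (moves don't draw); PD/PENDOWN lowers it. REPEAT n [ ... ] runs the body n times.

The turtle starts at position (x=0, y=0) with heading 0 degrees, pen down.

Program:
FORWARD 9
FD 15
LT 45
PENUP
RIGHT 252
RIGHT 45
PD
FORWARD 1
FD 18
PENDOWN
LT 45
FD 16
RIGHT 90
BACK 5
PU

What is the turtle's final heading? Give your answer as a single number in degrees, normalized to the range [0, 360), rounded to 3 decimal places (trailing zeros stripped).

Executing turtle program step by step:
Start: pos=(0,0), heading=0, pen down
FD 9: (0,0) -> (9,0) [heading=0, draw]
FD 15: (9,0) -> (24,0) [heading=0, draw]
LT 45: heading 0 -> 45
PU: pen up
RT 252: heading 45 -> 153
RT 45: heading 153 -> 108
PD: pen down
FD 1: (24,0) -> (23.691,0.951) [heading=108, draw]
FD 18: (23.691,0.951) -> (18.129,18.07) [heading=108, draw]
PD: pen down
LT 45: heading 108 -> 153
FD 16: (18.129,18.07) -> (3.873,25.334) [heading=153, draw]
RT 90: heading 153 -> 63
BK 5: (3.873,25.334) -> (1.603,20.879) [heading=63, draw]
PU: pen up
Final: pos=(1.603,20.879), heading=63, 6 segment(s) drawn

Answer: 63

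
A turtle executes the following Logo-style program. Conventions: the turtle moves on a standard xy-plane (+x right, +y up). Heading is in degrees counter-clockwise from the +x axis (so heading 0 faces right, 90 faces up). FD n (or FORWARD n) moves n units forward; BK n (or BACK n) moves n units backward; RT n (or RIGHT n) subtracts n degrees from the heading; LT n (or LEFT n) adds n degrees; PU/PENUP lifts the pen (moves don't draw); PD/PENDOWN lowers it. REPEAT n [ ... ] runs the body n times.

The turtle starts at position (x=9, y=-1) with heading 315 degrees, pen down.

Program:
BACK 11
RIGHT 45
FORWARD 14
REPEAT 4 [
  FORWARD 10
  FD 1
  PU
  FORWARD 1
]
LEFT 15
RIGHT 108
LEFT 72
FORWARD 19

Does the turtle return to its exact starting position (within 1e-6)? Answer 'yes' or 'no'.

Executing turtle program step by step:
Start: pos=(9,-1), heading=315, pen down
BK 11: (9,-1) -> (1.222,6.778) [heading=315, draw]
RT 45: heading 315 -> 270
FD 14: (1.222,6.778) -> (1.222,-7.222) [heading=270, draw]
REPEAT 4 [
  -- iteration 1/4 --
  FD 10: (1.222,-7.222) -> (1.222,-17.222) [heading=270, draw]
  FD 1: (1.222,-17.222) -> (1.222,-18.222) [heading=270, draw]
  PU: pen up
  FD 1: (1.222,-18.222) -> (1.222,-19.222) [heading=270, move]
  -- iteration 2/4 --
  FD 10: (1.222,-19.222) -> (1.222,-29.222) [heading=270, move]
  FD 1: (1.222,-29.222) -> (1.222,-30.222) [heading=270, move]
  PU: pen up
  FD 1: (1.222,-30.222) -> (1.222,-31.222) [heading=270, move]
  -- iteration 3/4 --
  FD 10: (1.222,-31.222) -> (1.222,-41.222) [heading=270, move]
  FD 1: (1.222,-41.222) -> (1.222,-42.222) [heading=270, move]
  PU: pen up
  FD 1: (1.222,-42.222) -> (1.222,-43.222) [heading=270, move]
  -- iteration 4/4 --
  FD 10: (1.222,-43.222) -> (1.222,-53.222) [heading=270, move]
  FD 1: (1.222,-53.222) -> (1.222,-54.222) [heading=270, move]
  PU: pen up
  FD 1: (1.222,-54.222) -> (1.222,-55.222) [heading=270, move]
]
LT 15: heading 270 -> 285
RT 108: heading 285 -> 177
LT 72: heading 177 -> 249
FD 19: (1.222,-55.222) -> (-5.587,-72.96) [heading=249, move]
Final: pos=(-5.587,-72.96), heading=249, 4 segment(s) drawn

Start position: (9, -1)
Final position: (-5.587, -72.96)
Distance = 73.423; >= 1e-6 -> NOT closed

Answer: no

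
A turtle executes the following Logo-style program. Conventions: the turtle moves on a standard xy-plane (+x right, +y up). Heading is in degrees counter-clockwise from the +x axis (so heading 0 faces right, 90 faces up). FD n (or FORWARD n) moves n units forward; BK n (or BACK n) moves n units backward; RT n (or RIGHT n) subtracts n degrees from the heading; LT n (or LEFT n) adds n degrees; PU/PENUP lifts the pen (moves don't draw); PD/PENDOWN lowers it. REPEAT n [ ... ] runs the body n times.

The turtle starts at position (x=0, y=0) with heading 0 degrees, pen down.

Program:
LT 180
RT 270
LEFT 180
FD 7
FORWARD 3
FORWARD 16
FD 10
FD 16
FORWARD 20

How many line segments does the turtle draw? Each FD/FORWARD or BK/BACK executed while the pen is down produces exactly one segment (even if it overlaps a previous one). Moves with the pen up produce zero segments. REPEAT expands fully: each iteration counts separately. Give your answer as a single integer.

Answer: 6

Derivation:
Executing turtle program step by step:
Start: pos=(0,0), heading=0, pen down
LT 180: heading 0 -> 180
RT 270: heading 180 -> 270
LT 180: heading 270 -> 90
FD 7: (0,0) -> (0,7) [heading=90, draw]
FD 3: (0,7) -> (0,10) [heading=90, draw]
FD 16: (0,10) -> (0,26) [heading=90, draw]
FD 10: (0,26) -> (0,36) [heading=90, draw]
FD 16: (0,36) -> (0,52) [heading=90, draw]
FD 20: (0,52) -> (0,72) [heading=90, draw]
Final: pos=(0,72), heading=90, 6 segment(s) drawn
Segments drawn: 6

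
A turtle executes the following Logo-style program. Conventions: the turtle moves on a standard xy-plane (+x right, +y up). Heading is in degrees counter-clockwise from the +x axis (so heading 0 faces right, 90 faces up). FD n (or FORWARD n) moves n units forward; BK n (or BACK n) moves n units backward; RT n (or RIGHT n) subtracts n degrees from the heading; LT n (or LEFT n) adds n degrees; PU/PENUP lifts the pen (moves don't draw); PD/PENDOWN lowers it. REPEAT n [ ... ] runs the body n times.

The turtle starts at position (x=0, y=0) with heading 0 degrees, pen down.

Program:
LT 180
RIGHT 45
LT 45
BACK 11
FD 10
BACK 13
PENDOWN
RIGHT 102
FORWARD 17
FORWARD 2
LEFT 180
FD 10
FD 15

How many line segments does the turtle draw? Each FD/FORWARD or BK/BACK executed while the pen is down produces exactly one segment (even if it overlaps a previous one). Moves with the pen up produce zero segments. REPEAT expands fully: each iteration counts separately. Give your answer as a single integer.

Executing turtle program step by step:
Start: pos=(0,0), heading=0, pen down
LT 180: heading 0 -> 180
RT 45: heading 180 -> 135
LT 45: heading 135 -> 180
BK 11: (0,0) -> (11,0) [heading=180, draw]
FD 10: (11,0) -> (1,0) [heading=180, draw]
BK 13: (1,0) -> (14,0) [heading=180, draw]
PD: pen down
RT 102: heading 180 -> 78
FD 17: (14,0) -> (17.534,16.629) [heading=78, draw]
FD 2: (17.534,16.629) -> (17.95,18.585) [heading=78, draw]
LT 180: heading 78 -> 258
FD 10: (17.95,18.585) -> (15.871,8.803) [heading=258, draw]
FD 15: (15.871,8.803) -> (12.753,-5.869) [heading=258, draw]
Final: pos=(12.753,-5.869), heading=258, 7 segment(s) drawn
Segments drawn: 7

Answer: 7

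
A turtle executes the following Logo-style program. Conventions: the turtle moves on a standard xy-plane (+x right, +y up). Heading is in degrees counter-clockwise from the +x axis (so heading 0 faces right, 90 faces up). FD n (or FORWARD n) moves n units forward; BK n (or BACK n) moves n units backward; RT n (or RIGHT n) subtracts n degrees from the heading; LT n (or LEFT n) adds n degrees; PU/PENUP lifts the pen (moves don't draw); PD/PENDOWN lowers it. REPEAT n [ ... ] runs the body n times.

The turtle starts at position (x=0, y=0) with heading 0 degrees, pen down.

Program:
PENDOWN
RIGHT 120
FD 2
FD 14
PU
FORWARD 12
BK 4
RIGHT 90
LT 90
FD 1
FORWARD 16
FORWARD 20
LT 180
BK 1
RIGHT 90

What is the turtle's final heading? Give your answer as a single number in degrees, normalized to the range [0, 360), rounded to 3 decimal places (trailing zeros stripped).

Answer: 330

Derivation:
Executing turtle program step by step:
Start: pos=(0,0), heading=0, pen down
PD: pen down
RT 120: heading 0 -> 240
FD 2: (0,0) -> (-1,-1.732) [heading=240, draw]
FD 14: (-1,-1.732) -> (-8,-13.856) [heading=240, draw]
PU: pen up
FD 12: (-8,-13.856) -> (-14,-24.249) [heading=240, move]
BK 4: (-14,-24.249) -> (-12,-20.785) [heading=240, move]
RT 90: heading 240 -> 150
LT 90: heading 150 -> 240
FD 1: (-12,-20.785) -> (-12.5,-21.651) [heading=240, move]
FD 16: (-12.5,-21.651) -> (-20.5,-35.507) [heading=240, move]
FD 20: (-20.5,-35.507) -> (-30.5,-52.828) [heading=240, move]
LT 180: heading 240 -> 60
BK 1: (-30.5,-52.828) -> (-31,-53.694) [heading=60, move]
RT 90: heading 60 -> 330
Final: pos=(-31,-53.694), heading=330, 2 segment(s) drawn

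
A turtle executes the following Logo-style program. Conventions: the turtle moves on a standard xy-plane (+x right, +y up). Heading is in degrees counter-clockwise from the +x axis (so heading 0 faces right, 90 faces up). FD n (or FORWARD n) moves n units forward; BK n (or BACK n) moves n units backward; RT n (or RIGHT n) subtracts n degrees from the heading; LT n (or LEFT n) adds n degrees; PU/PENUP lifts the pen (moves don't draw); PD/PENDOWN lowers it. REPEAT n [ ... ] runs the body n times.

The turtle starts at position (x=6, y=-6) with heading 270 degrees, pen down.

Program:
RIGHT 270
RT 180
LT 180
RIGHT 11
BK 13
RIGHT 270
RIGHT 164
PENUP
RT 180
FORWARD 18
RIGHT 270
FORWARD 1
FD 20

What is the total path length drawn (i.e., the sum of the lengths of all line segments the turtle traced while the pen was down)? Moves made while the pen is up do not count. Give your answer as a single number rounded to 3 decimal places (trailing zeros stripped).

Executing turtle program step by step:
Start: pos=(6,-6), heading=270, pen down
RT 270: heading 270 -> 0
RT 180: heading 0 -> 180
LT 180: heading 180 -> 0
RT 11: heading 0 -> 349
BK 13: (6,-6) -> (-6.761,-3.519) [heading=349, draw]
RT 270: heading 349 -> 79
RT 164: heading 79 -> 275
PU: pen up
RT 180: heading 275 -> 95
FD 18: (-6.761,-3.519) -> (-8.33,14.412) [heading=95, move]
RT 270: heading 95 -> 185
FD 1: (-8.33,14.412) -> (-9.326,14.325) [heading=185, move]
FD 20: (-9.326,14.325) -> (-29.25,12.582) [heading=185, move]
Final: pos=(-29.25,12.582), heading=185, 1 segment(s) drawn

Segment lengths:
  seg 1: (6,-6) -> (-6.761,-3.519), length = 13
Total = 13

Answer: 13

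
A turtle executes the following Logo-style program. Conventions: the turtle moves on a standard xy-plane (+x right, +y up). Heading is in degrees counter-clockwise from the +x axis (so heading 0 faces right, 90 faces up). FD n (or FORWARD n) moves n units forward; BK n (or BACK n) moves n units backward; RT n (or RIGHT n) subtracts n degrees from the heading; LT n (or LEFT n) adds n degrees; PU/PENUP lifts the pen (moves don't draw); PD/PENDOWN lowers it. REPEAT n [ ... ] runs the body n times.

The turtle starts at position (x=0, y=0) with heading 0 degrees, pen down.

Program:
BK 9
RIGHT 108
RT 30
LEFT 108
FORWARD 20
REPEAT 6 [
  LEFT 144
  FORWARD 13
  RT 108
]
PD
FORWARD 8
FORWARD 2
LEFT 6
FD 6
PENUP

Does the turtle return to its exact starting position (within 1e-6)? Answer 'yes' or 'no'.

Answer: no

Derivation:
Executing turtle program step by step:
Start: pos=(0,0), heading=0, pen down
BK 9: (0,0) -> (-9,0) [heading=0, draw]
RT 108: heading 0 -> 252
RT 30: heading 252 -> 222
LT 108: heading 222 -> 330
FD 20: (-9,0) -> (8.321,-10) [heading=330, draw]
REPEAT 6 [
  -- iteration 1/6 --
  LT 144: heading 330 -> 114
  FD 13: (8.321,-10) -> (3.033,1.876) [heading=114, draw]
  RT 108: heading 114 -> 6
  -- iteration 2/6 --
  LT 144: heading 6 -> 150
  FD 13: (3.033,1.876) -> (-8.225,8.376) [heading=150, draw]
  RT 108: heading 150 -> 42
  -- iteration 3/6 --
  LT 144: heading 42 -> 186
  FD 13: (-8.225,8.376) -> (-21.154,7.017) [heading=186, draw]
  RT 108: heading 186 -> 78
  -- iteration 4/6 --
  LT 144: heading 78 -> 222
  FD 13: (-21.154,7.017) -> (-30.815,-1.681) [heading=222, draw]
  RT 108: heading 222 -> 114
  -- iteration 5/6 --
  LT 144: heading 114 -> 258
  FD 13: (-30.815,-1.681) -> (-33.518,-14.397) [heading=258, draw]
  RT 108: heading 258 -> 150
  -- iteration 6/6 --
  LT 144: heading 150 -> 294
  FD 13: (-33.518,-14.397) -> (-28.23,-26.273) [heading=294, draw]
  RT 108: heading 294 -> 186
]
PD: pen down
FD 8: (-28.23,-26.273) -> (-36.187,-27.11) [heading=186, draw]
FD 2: (-36.187,-27.11) -> (-38.176,-27.319) [heading=186, draw]
LT 6: heading 186 -> 192
FD 6: (-38.176,-27.319) -> (-44.044,-28.566) [heading=192, draw]
PU: pen up
Final: pos=(-44.044,-28.566), heading=192, 11 segment(s) drawn

Start position: (0, 0)
Final position: (-44.044, -28.566)
Distance = 52.497; >= 1e-6 -> NOT closed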